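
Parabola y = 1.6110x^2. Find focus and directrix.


a = 1.6110
1/(4a) = 0.1552
Focus = (0, 0.1552)
Directrix: y = -0.1552

Focus = (0, 0.1552), Directrix: y = -0.1552


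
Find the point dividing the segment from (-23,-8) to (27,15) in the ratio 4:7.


Px = (4*27 + 7*(-23))/11 = -53/11 = -4.8182
Py = (4*15 + 7*(-8))/11 = 4/11 = 0.3636

P = (-4.8182, 0.3636)


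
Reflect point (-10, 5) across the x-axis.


Reflection rule for x-axis: (x, -y)
(-10, 5) -> (-10, -5)

(-10, -5)


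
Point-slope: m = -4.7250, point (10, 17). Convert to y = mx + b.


y - 17 = -4.7250(x - 10)
y = -4.7250x + 17 + 4.7250*10
y = -4.7250x + 64.2500

y = -4.7250x + 64.2500


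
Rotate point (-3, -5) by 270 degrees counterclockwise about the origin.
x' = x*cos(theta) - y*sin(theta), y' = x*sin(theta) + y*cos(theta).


cos(270) = 0, sin(270) = -1
x' = -3*0 + 5*(-1) = -5
y' = -3*(-1) - 5*0 = 3

(-5, 3)


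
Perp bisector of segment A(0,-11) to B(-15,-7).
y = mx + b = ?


Midpoint = (-7.5, -9)
Slope of AB = dy/dx = 4/(-15) = -0.2667
Perp slope = -dx/dy = 15/4 = 3.7500
b = My - (perp slope)*Mx = -9 + (-15*(-7.5))/4 = -9 + 28.1250 = 19.1250

y = 3.7500x + 19.1250


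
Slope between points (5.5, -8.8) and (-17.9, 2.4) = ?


dy = 2.4 + 8.8 = 11.2
dx = -17.9 - 5.5 = -23.4
m = 11.2/(-23.4) = -0.4786

m = -0.4786


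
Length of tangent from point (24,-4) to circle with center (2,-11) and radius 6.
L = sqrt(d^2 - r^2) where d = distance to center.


d = sqrt((24-2)^2 + (-4+ 11)^2) = sqrt(484+49) = 23.0868
L = sqrt(533.0000 - 36) = sqrt(497.0000) = 22.2935

22.2935


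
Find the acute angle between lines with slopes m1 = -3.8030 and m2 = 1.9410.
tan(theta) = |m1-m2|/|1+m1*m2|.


m1-m2 = -5.744
1+m1*m2 = -6.381623
tan(theta) = |-5.744/(-6.381623)| = 0.900085
theta = arctan(|-5.744/(-6.381623)|) = 41.9899 degrees (acute angle)

41.9899 degrees


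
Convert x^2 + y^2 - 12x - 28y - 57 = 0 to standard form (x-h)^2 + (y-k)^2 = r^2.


h = -D/2 = 12/2 = 6
k = -E/2 = 28/2 = 14
r^2 = h^2 + k^2 - F = 36 + 196 + 57 = 289
r = 17

Center (6, 14), radius = 17


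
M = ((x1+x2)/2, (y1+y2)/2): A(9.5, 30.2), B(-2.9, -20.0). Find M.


Mx = (9.5 - 2.9)/2 = 6.6/2 = 3.3000
My = (30.2 - 20.0)/2 = 10.2/2 = 5.1000

(3.3000, 5.1000)


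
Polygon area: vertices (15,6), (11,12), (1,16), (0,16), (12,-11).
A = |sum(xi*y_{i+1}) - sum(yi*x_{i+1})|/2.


sum(xi*y_{i+1}) = 15*12 + 11*16 + 1*16 + 0*(-11) + 12*6 = 444
sum(yi*x_{i+1}) = 6*11 + 12*1 + 16*0 + 16*12 - 11*15 = 105
Area = |444 - 105|/2 = 339/2 = 169.5000

169.5000 sq units


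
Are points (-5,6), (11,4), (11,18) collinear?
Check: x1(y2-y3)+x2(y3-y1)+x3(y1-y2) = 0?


-5*(4-18) + 11*(18-6) + 11*(6-4)
= 70 + 132 + 22 = 224

No, not collinear (determinant = 224)


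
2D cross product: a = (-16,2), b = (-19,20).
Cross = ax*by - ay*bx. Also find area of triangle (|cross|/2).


cross = -16*20 - 2*(-19) = -320 + 38 = -282
Triangle area = |-282|/2 = 282/2 = 141.0000

cross = -282, triangle area = 141.0000


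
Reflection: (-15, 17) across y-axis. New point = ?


Reflection rule for y-axis: (-x, y)
(-15, 17) -> (15, 17)

(15, 17)


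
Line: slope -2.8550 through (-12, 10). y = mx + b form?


y - 10 = -2.8550(x + 12)
y = -2.8550x + 10 + 2.8550*(-12)
y = -2.8550x - 24.2600

y = -2.8550x - 24.2600


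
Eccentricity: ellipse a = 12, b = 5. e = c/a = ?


c = sqrt(144-25) = sqrt(119) = 10.9087
e = c/a = sqrt(119)/12 = 0.9091

e = 0.9091


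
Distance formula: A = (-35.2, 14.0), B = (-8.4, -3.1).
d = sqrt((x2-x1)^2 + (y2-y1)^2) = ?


dx = -8.4 + 35.2 = 26.8
dy = -3.1 - 14.0 = -17.1
d = sqrt(718.24 + 292.41) = sqrt(1010.65) = 31.7907

31.7907


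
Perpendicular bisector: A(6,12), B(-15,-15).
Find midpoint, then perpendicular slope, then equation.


Midpoint = (-4.5, -1.5)
Slope of AB = dy/dx = -27/(-21) = 1.2857
Perp slope = -dx/dy = -21/27 = -0.7778
b = My - (perp slope)*Mx = -1.5 + (-21*(-4.5))/(-27) = -1.5 - 3.5000 = -5.0000

y = -0.7778x - 5.0000


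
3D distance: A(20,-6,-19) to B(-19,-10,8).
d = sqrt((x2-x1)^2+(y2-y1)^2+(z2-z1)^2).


dx=-39, dy=-4, dz=27
d = sqrt(1521+16+729) = sqrt(2266) = 47.6025

47.6025


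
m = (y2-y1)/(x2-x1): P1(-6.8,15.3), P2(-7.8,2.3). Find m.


dy = 2.3 - 15.3 = -13.0
dx = -7.8 + 6.8 = -1.0
m = -13.0/(-1.0) = 13.0000

m = 13.0000


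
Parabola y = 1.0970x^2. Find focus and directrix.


a = 1.0970
1/(4a) = 0.2279
Focus = (0, 0.2279)
Directrix: y = -0.2279

Focus = (0, 0.2279), Directrix: y = -0.2279


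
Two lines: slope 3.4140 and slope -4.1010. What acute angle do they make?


m1-m2 = 7.515
1+m1*m2 = -13.000814
tan(theta) = |7.515/(-13.000814)| = 0.578041
theta = arctan(|7.515/(-13.000814)|) = 30.0297 degrees (acute angle)

30.0297 degrees


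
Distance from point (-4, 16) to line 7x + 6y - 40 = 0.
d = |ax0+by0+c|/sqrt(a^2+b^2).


|7*(-4) + 6*16 - 40| = |28| = 28
sqrt(49 + 36) = sqrt(85) = 9.2195
d = 28/sqrt(85) = 3.0370

3.0370


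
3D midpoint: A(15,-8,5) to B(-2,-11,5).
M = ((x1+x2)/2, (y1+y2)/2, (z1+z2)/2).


Mx = (15- 2)/2 = 6.5000
My = (-8- 11)/2 = -9.5000
Mz = (5+5)/2 = 5.0000

M = (6.5000, -9.5000, 5.0000)


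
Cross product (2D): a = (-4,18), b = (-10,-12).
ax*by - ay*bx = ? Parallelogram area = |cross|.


cross = -4*(-12) - 18*(-10) = 48 + 180 = 228
Parallelogram area = |228| = 228

cross = 228, parallelogram area = 228


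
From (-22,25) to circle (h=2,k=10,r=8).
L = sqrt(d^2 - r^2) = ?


d = sqrt((-22-2)^2 + (25-10)^2) = sqrt(576+225) = 28.3019
L = sqrt(801.0000 - 64) = sqrt(737.0000) = 27.1477

27.1477


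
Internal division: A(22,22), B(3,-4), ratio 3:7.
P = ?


Px = (3*3 + 7*22)/10 = 163/10 = 16.3000
Py = (3*(-4) + 7*22)/10 = 142/10 = 14.2000

P = (16.3000, 14.2000)


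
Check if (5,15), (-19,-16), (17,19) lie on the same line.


5*(-16-19) - 19*(19-15) + 17*(15+ 16)
= -175 - 76 + 527 = 276

No, not collinear (determinant = 276)


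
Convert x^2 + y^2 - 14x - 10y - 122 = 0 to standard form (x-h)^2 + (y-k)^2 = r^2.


h = -D/2 = 14/2 = 7
k = -E/2 = 10/2 = 5
r^2 = h^2 + k^2 - F = 49 + 25 + 122 = 196
r = 14

Center (7, 5), radius = 14


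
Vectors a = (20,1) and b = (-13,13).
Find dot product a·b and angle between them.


a·b = 20*(-13) + 1*13 = -260 + 13 = -247
|a| = sqrt(400+1) = 20.0250
|b| = sqrt(169+169) = 18.3848
cos(theta) = -247/(sqrt(401)*sqrt(338)) = -247/sqrt(135538) = -0.670913
theta = arccos(-247/sqrt(135538)) = 132.1376 degrees

a·b = -247, theta = 132.1376 deg


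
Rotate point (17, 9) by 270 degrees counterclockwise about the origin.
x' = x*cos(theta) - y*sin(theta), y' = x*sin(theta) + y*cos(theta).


cos(270) = 0, sin(270) = -1
x' = 17*0 - 9*(-1) = 9
y' = 17*(-1) + 9*0 = -17

(9, -17)


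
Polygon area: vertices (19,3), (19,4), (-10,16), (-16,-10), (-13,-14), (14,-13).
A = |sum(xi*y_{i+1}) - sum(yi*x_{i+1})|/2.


sum(xi*y_{i+1}) = 19*4 + 19*16 - 10*(-10) - 16*(-14) - 13*(-13) + 14*3 = 915
sum(yi*x_{i+1}) = 3*19 + 4*(-10) + 16*(-16) - 10*(-13) - 14*14 - 13*19 = -552
Area = |915 + 552|/2 = 1467/2 = 733.5000

733.5000 sq units


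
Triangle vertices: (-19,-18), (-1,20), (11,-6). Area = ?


-19*(20+ 6) = -494
-1*(-6+ 18) = -12
11*(-18-20) = -418
sum = -924
Area = |-924|/2 = 462.0000

462.0000 sq units


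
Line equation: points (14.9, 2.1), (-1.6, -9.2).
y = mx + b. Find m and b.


m = (-11.3)/(-16.5) = 0.6848
b = y1 - m*x1 = 2.1 - (-11.3*14.9)/(-16.5) = 2.1 - 10.2042 = -8.1042

y = 0.6848x - 8.1042


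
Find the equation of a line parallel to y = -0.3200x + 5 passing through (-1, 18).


Parallel lines have equal slopes.
m2 = -0.3200
b2 = 18 + 0.3200*(-1) = 17.6800

y = -0.3200x + 17.6800


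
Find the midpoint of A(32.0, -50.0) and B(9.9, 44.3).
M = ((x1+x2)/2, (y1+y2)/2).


Mx = (32.0 + 9.9)/2 = 41.9/2 = 20.9500
My = (-50.0 + 44.3)/2 = -5.7/2 = -2.8500

(20.9500, -2.8500)


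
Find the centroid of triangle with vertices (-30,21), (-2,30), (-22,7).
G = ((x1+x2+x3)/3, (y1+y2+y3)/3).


Gx = (-30- 2- 22)/3 = -54/3 = -18.0000
Gy = (21+30+7)/3 = 58/3 = 19.3333

G = (-18.0000, 19.3333)


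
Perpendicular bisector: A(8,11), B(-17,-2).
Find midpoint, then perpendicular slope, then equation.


Midpoint = (-4.5, 4.5)
Slope of AB = dy/dx = -13/(-25) = 0.5200
Perp slope = -dx/dy = -25/13 = -1.9231
b = My - (perp slope)*Mx = 4.5 + (-25*(-4.5))/(-13) = 4.5 - 8.6538 = -4.1538

y = -1.9231x - 4.1538


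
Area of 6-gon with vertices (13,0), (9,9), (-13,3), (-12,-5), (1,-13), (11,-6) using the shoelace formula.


sum(xi*y_{i+1}) = 13*9 + 9*3 - 13*(-5) - 12*(-13) + 1*(-6) + 11*0 = 359
sum(yi*x_{i+1}) = 0*9 + 9*(-13) + 3*(-12) - 5*1 - 13*11 - 6*13 = -379
Area = |359 + 379|/2 = 738/2 = 369.0000

369.0000 sq units


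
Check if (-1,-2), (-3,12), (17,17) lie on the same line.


-1*(12-17) - 3*(17+ 2) + 17*(-2-12)
= 5 - 57 - 238 = -290

No, not collinear (determinant = -290)


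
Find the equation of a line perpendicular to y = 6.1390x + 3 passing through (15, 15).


Perpendicular slope = -1/m1 = -1/6.1390 = -0.1629
b2 = y0 - m2*x0 = 15 + 15/6.1390 = 15 + 2.4434 = 17.4434

y = -0.1629x + 17.4434


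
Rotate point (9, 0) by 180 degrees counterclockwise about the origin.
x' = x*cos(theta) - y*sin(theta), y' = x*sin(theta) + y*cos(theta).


cos(180) = -1, sin(180) = 0
x' = 9*(-1) - 0*0 = -9
y' = 9*0 + 0*(-1) = 0

(-9, 0)


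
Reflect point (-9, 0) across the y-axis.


Reflection rule for y-axis: (-x, y)
(-9, 0) -> (9, 0)

(9, 0)


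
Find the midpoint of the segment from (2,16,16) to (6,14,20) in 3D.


Mx = (2+6)/2 = 4.0000
My = (16+14)/2 = 15.0000
Mz = (16+20)/2 = 18.0000

M = (4.0000, 15.0000, 18.0000)


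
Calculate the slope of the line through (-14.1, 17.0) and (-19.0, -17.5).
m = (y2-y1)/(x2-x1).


dy = -17.5 - 17.0 = -34.5
dx = -19.0 + 14.1 = -4.9
m = -34.5/(-4.9) = 7.0408

m = 7.0408


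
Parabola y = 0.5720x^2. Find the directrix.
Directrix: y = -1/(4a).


a = 0.5720
1/(4a) = 0.4371
directrix: y = -0.4371 = -0.4371

y = -0.4371


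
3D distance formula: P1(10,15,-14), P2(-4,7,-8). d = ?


dx=-14, dy=-8, dz=6
d = sqrt(196+64+36) = sqrt(296) = 17.2047

17.2047


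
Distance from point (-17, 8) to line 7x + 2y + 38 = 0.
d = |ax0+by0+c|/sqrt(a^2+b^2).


|7*(-17) + 2*8 + 38| = |-65| = 65
sqrt(49 + 4) = sqrt(53) = 7.2801
d = 65/sqrt(53) = 8.9284

8.9284


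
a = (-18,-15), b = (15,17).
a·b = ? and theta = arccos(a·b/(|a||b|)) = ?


a·b = -18*15 - 15*17 = -270 - 255 = -525
|a| = sqrt(324+225) = 23.4307
|b| = sqrt(225+289) = 22.6716
cos(theta) = -525/(sqrt(549)*sqrt(514)) = -525/sqrt(282186) = -0.988306
theta = arccos(-525/sqrt(282186)) = 171.2292 degrees

a·b = -525, theta = 171.2292 deg


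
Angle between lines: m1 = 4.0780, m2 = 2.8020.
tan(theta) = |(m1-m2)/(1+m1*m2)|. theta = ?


m1-m2 = 1.276
1+m1*m2 = 12.426556
tan(theta) = |1.276/12.426556| = 0.102683
theta = arctan(|1.276/12.426556|) = 5.8628 degrees (acute angle)

5.8628 degrees


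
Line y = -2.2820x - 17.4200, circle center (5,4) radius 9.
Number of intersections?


Substitute y = -2.2820x - 17.4200: (x-5)^2 + (-2.2820x- 17.4200-4)^2 = 81
Expand to Ax^2 + Bx + C = 0, where b-k = -21.42
A = 1+m^2 = 6.207524
B = 2(m(b-k) - h) = 2(-2.2820*(-21.42) - 5) = 87.76088
C = h^2 + (b-k)^2 - r^2 = 25 + 458.8164 - 81 = 402.8164
disc = B^2-4AC = 7701.9721 - 10001.9699 = -2299.9978
disc < 0

0 intersection points


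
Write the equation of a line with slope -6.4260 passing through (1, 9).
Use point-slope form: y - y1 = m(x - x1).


y - 9 = -6.4260(x - 1)
y = -6.4260x + 9 + 6.4260*1
y = -6.4260x + 15.4260

y = -6.4260x + 15.4260


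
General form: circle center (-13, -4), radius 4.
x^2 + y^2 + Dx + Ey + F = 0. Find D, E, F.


(x+ 13)^2 + (y+ 4)^2 = 4^2
D = -2h = 26, E = -2k = 8
F = h^2+k^2-r^2 = 169+16-16 = 169

D = 26, E = 8, F = 169


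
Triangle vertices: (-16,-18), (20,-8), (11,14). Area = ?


-16*(-8-14) = 352
20*(14+ 18) = 640
11*(-18+ 8) = -110
sum = 882
Area = |882|/2 = 441.0000

441.0000 sq units


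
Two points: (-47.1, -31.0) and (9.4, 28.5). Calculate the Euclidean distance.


dx = 9.4 + 47.1 = 56.5
dy = 28.5 + 31.0 = 59.5
d = sqrt(3192.25 + 3540.25) = sqrt(6732.5) = 82.0518

82.0518


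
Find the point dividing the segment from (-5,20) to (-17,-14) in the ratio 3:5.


Px = (3*(-17) + 5*(-5))/8 = -76/8 = -9.5000
Py = (3*(-14) + 5*20)/8 = 58/8 = 7.2500

P = (-9.5000, 7.2500)


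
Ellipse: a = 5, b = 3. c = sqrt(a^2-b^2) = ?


c^2 = 5^2 - 3^2 = 25 - 9 = 16
c = sqrt(16) = 4.0000

c = 4.0000


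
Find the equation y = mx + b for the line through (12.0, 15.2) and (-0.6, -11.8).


m = (-27.0)/(-12.6) = 2.1429
b = y1 - m*x1 = 15.2 - (-27.0*12.0)/(-12.6) = 15.2 - 25.7143 = -10.5143

y = 2.1429x - 10.5143


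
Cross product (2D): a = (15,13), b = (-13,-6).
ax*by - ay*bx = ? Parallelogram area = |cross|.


cross = 15*(-6) - 13*(-13) = -90 + 169 = 79
Parallelogram area = |79| = 79

cross = 79, parallelogram area = 79


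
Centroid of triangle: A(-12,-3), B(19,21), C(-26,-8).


Gx = (-12+19- 26)/3 = -19/3 = -6.3333
Gy = (-3+21- 8)/3 = 10/3 = 3.3333

G = (-6.3333, 3.3333)


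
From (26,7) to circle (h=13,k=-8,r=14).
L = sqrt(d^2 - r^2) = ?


d = sqrt((26-13)^2 + (7+ 8)^2) = sqrt(169+225) = 19.8494
L = sqrt(394.0000 - 196) = sqrt(198.0000) = 14.0712

14.0712


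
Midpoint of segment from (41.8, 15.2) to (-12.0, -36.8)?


Mx = (41.8 - 12.0)/2 = 29.8/2 = 14.9000
My = (15.2 - 36.8)/2 = -21.6/2 = -10.8000

(14.9000, -10.8000)


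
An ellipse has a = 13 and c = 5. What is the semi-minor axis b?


b^2 = 13^2 - (5)^2 = 169 - 25 = 144
b = sqrt(144) = 12

b = 12


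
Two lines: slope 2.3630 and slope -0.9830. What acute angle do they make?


m1-m2 = 3.346
1+m1*m2 = -1.322829
tan(theta) = |3.346/(-1.322829)| = 2.529427
theta = arctan(|3.346/(-1.322829)|) = 68.4288 degrees (acute angle)

68.4288 degrees


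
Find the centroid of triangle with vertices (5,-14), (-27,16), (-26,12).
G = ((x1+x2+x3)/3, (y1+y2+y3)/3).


Gx = (5- 27- 26)/3 = -48/3 = -16.0000
Gy = (-14+16+12)/3 = 14/3 = 4.6667

G = (-16.0000, 4.6667)


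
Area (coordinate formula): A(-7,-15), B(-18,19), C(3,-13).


-7*(19+ 13) = -224
-18*(-13+ 15) = -36
3*(-15-19) = -102
sum = -362
Area = |-362|/2 = 181.0000

181.0000 sq units


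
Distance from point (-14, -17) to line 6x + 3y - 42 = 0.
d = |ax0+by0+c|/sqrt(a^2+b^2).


|6*(-14) + 3*(-17) - 42| = |-177| = 177
sqrt(36 + 9) = sqrt(45) = 6.7082
d = 177/sqrt(45) = 26.3856

26.3856


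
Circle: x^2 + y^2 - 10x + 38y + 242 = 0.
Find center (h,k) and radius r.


h = -D/2 = 10/2 = 5
k = -E/2 = -38/2 = -19
r^2 = h^2 + k^2 - F = 25 + 361 - 242 = 144
r = 12

Center (5, -19), radius = 12


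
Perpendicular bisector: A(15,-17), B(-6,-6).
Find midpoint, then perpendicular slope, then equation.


Midpoint = (4.5, -11.5)
Slope of AB = dy/dx = 11/(-21) = -0.5238
Perp slope = -dx/dy = 21/11 = 1.9091
b = My - (perp slope)*Mx = -11.5 + (-21*4.5)/11 = -11.5 - 8.5909 = -20.0909

y = 1.9091x - 20.0909


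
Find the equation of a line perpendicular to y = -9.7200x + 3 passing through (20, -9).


Perpendicular slope = -1/m1 = -1/(-9.7200) = 0.1029
b2 = y0 - m2*x0 = -9 + 20/(-9.7200) = -9 - 2.0576 = -11.0576

y = 0.1029x - 11.0576


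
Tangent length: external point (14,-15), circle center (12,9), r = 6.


d = sqrt((14-12)^2 + (-15-9)^2) = sqrt(4+576) = 24.0832
L = sqrt(580.0000 - 36) = sqrt(544.0000) = 23.3238

23.3238


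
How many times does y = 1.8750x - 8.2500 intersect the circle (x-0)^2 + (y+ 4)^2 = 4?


Substitute y = 1.8750x - 8.2500: (x-0)^2 + (1.8750x- 8.2500+ 4)^2 = 4
Expand to Ax^2 + Bx + C = 0, where b-k = -4.25
A = 1+m^2 = 4.515625
B = 2(m(b-k) - h) = 2(1.8750*(-4.25) - 0) = -15.9375
C = h^2 + (b-k)^2 - r^2 = 0 + 18.0625 - 4 = 14.0625
disc = B^2-4AC = 254.0039 - 254.0039 = 0
disc = 0

1 intersection point (tangent)


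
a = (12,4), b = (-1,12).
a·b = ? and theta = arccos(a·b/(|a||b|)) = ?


a·b = 12*(-1) + 4*12 = -12 + 48 = 36
|a| = sqrt(144+16) = 12.6491
|b| = sqrt(1+144) = 12.0416
cos(theta) = 36/(sqrt(160)*sqrt(145)) = 36/sqrt(23200) = 0.236352
theta = arccos(36/sqrt(23200)) = 76.3287 degrees

a·b = 36, theta = 76.3287 deg


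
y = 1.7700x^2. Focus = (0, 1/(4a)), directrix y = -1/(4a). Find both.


a = 1.7700
1/(4a) = 0.1412
Focus = (0, 0.1412)
Directrix: y = -0.1412

Focus = (0, 0.1412), Directrix: y = -0.1412


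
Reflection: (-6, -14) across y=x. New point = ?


Reflection rule for y=x: (y, x)
(-6, -14) -> (-14, -6)

(-14, -6)


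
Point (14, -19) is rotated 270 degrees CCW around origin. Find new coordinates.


cos(270) = 0, sin(270) = -1
x' = 14*0 + 19*(-1) = -19
y' = 14*(-1) - 19*0 = -14

(-19, -14)


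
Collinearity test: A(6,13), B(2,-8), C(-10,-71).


6*(-8+ 71) + 2*(-71-13) - 10*(13+ 8)
= 378 - 168 - 210 = 0

Yes, collinear (determinant = 0)


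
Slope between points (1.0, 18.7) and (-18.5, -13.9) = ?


dy = -13.9 - 18.7 = -32.6
dx = -18.5 - 1.0 = -19.5
m = -32.6/(-19.5) = 1.6718

m = 1.6718


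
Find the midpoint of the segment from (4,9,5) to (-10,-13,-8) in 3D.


Mx = (4- 10)/2 = -3.0000
My = (9- 13)/2 = -2.0000
Mz = (5- 8)/2 = -1.5000

M = (-3.0000, -2.0000, -1.5000)


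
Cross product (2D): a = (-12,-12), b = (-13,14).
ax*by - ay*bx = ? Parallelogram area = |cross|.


cross = -12*14 + 12*(-13) = -168 - 156 = -324
Parallelogram area = |-324| = 324

cross = -324, parallelogram area = 324


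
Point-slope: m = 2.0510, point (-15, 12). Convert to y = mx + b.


y - 12 = 2.0510(x + 15)
y = 2.0510x + 12 - 2.0510*(-15)
y = 2.0510x + 42.7650

y = 2.0510x + 42.7650


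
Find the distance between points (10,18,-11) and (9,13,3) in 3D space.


dx=-1, dy=-5, dz=14
d = sqrt(1+25+196) = sqrt(222) = 14.8997

14.8997


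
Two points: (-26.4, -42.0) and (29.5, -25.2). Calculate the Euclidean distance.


dx = 29.5 + 26.4 = 55.9
dy = -25.2 + 42.0 = 16.8
d = sqrt(3124.81 + 282.24) = sqrt(3407.05) = 58.3699

58.3699


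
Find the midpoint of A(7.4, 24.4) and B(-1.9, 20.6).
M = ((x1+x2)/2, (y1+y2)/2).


Mx = (7.4 - 1.9)/2 = 5.5/2 = 2.7500
My = (24.4 + 20.6)/2 = 45.0/2 = 22.5000

(2.7500, 22.5000)


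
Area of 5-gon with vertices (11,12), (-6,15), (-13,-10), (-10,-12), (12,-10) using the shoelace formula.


sum(xi*y_{i+1}) = 11*15 - 6*(-10) - 13*(-12) - 10*(-10) + 12*12 = 625
sum(yi*x_{i+1}) = 12*(-6) + 15*(-13) - 10*(-10) - 12*12 - 10*11 = -421
Area = |625 + 421|/2 = 1046/2 = 523.0000

523.0000 sq units


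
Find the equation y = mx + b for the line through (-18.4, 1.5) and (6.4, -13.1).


m = (-14.6)/(24.8) = -0.5887
b = y1 - m*x1 = 1.5 - (-14.6*(-18.4))/(24.8) = 1.5 - 10.8323 = -9.3323

y = -0.5887x - 9.3323


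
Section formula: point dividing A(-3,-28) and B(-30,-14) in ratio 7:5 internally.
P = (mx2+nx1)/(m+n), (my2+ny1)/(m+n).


Px = (7*(-30) + 5*(-3))/12 = -225/12 = -18.7500
Py = (7*(-14) + 5*(-28))/12 = -238/12 = -19.8333

P = (-18.7500, -19.8333)


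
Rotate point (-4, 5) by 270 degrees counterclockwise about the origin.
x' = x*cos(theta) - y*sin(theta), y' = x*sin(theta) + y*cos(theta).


cos(270) = 0, sin(270) = -1
x' = -4*0 - 5*(-1) = 5
y' = -4*(-1) + 5*0 = 4

(5, 4)


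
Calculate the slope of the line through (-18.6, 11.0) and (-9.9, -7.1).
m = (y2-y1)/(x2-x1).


dy = -7.1 - 11.0 = -18.1
dx = -9.9 + 18.6 = 8.7
m = -18.1/8.7 = -2.0805

m = -2.0805


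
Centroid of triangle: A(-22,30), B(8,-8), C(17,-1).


Gx = (-22+8+17)/3 = 3/3 = 1.0000
Gy = (30- 8- 1)/3 = 21/3 = 7.0000

G = (1.0000, 7.0000)


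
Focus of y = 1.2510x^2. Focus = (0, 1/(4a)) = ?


a = 1.2510
4a = 5.0040
focus = (0, 1/5.0040) = (0, 0.1998)

Focus = (0, 0.1998)


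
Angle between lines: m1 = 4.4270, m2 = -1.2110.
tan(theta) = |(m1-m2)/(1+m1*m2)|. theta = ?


m1-m2 = 5.638
1+m1*m2 = -4.361097
tan(theta) = |5.638/(-4.361097)| = 1.292794
theta = arctan(|5.638/(-4.361097)|) = 52.2774 degrees (acute angle)

52.2774 degrees


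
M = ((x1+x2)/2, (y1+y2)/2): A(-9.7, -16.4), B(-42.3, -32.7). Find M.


Mx = (-9.7 - 42.3)/2 = -52.0/2 = -26.0000
My = (-16.4 - 32.7)/2 = -49.1/2 = -24.5500

(-26.0000, -24.5500)


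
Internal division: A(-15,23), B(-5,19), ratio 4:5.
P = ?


Px = (4*(-5) + 5*(-15))/9 = -95/9 = -10.5556
Py = (4*19 + 5*23)/9 = 191/9 = 21.2222

P = (-10.5556, 21.2222)


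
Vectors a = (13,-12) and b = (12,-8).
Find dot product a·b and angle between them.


a·b = 13*12 - 12*(-8) = 156 + 96 = 252
|a| = sqrt(169+144) = 17.6918
|b| = sqrt(144+64) = 14.4222
cos(theta) = 252/(sqrt(313)*sqrt(208)) = 252/sqrt(65104) = 0.987636
theta = arccos(252/sqrt(65104)) = 9.0193 degrees

a·b = 252, theta = 9.0193 deg


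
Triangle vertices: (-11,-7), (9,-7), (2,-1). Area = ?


-11*(-7+ 1) = 66
9*(-1+ 7) = 54
2*(-7+ 7) = 0
sum = 120
Area = |120|/2 = 60.0000

60.0000 sq units


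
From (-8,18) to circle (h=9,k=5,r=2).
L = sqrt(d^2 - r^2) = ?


d = sqrt((-8-9)^2 + (18-5)^2) = sqrt(289+169) = 21.4009
L = sqrt(458.0000 - 4) = sqrt(454.0000) = 21.3073

21.3073


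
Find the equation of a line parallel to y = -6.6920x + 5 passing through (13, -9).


Parallel lines have equal slopes.
m2 = -6.6920
b2 = -9 + 6.6920*13 = 77.9960

y = -6.6920x + 77.9960


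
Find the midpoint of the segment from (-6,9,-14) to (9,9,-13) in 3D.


Mx = (-6+9)/2 = 1.5000
My = (9+9)/2 = 9.0000
Mz = (-14- 13)/2 = -13.5000

M = (1.5000, 9.0000, -13.5000)


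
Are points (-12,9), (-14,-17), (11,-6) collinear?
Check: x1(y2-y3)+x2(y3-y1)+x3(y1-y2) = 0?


-12*(-17+ 6) - 14*(-6-9) + 11*(9+ 17)
= 132 + 210 + 286 = 628

No, not collinear (determinant = 628)


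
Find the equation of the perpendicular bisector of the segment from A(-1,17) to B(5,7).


Midpoint = (2, 12)
Slope of AB = dy/dx = -10/6 = -1.6667
Perp slope = -dx/dy = 6/10 = 0.6000
b = My - (perp slope)*Mx = 12 + (6*2)/(-10) = 12 - 1.2000 = 10.8000

y = 0.6000x + 10.8000


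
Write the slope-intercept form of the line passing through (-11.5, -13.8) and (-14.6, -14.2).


m = (-0.4)/(-3.1) = 0.1290
b = y1 - m*x1 = -13.8 - (-0.4*(-11.5))/(-3.1) = -13.8 + 1.4839 = -12.3161

y = 0.1290x - 12.3161


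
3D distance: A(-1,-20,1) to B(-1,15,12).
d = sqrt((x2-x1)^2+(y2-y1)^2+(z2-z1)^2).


dx=0, dy=35, dz=11
d = sqrt(0+1225+121) = sqrt(1346) = 36.6879

36.6879


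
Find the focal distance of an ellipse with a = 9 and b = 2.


c^2 = 9^2 - 2^2 = 81 - 4 = 77
c = sqrt(77) = 8.7750

c = 8.7750


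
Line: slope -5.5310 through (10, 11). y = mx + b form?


y - 11 = -5.5310(x - 10)
y = -5.5310x + 11 + 5.5310*10
y = -5.5310x + 66.3100

y = -5.5310x + 66.3100


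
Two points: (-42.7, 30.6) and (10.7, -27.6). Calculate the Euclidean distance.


dx = 10.7 + 42.7 = 53.4
dy = -27.6 - 30.6 = -58.2
d = sqrt(2851.56 + 3387.24) = sqrt(6238.8) = 78.9861

78.9861


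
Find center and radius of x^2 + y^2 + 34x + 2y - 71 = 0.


h = -D/2 = -34/2 = -17
k = -E/2 = -2/2 = -1
r^2 = h^2 + k^2 - F = 289 + 1 + 71 = 361
r = 19

Center (-17, -1), radius = 19


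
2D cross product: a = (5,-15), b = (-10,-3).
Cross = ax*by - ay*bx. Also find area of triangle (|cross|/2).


cross = 5*(-3) + 15*(-10) = -15 - 150 = -165
Triangle area = |-165|/2 = 165/2 = 82.5000

cross = -165, triangle area = 82.5000


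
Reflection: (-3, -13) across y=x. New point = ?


Reflection rule for y=x: (y, x)
(-3, -13) -> (-13, -3)

(-13, -3)


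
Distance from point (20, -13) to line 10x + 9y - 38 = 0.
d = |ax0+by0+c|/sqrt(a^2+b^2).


|10*20 + 9*(-13) - 38| = |45| = 45
sqrt(100 + 81) = sqrt(181) = 13.4536
d = 45/sqrt(181) = 3.3448

3.3448


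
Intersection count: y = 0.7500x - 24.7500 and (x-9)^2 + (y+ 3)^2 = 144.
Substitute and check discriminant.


Substitute y = 0.7500x - 24.7500: (x-9)^2 + (0.7500x- 24.7500+ 3)^2 = 144
Expand to Ax^2 + Bx + C = 0, where b-k = -21.75
A = 1+m^2 = 1.5625
B = 2(m(b-k) - h) = 2(0.7500*(-21.75) - 9) = -50.625
C = h^2 + (b-k)^2 - r^2 = 81 + 473.0625 - 144 = 410.0625
disc = B^2-4AC = 2562.8906 - 2562.8906 = 0
disc = 0

1 intersection point (tangent)


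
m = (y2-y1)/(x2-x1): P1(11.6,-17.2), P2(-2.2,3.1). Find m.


dy = 3.1 + 17.2 = 20.3
dx = -2.2 - 11.6 = -13.8
m = 20.3/(-13.8) = -1.4710

m = -1.4710


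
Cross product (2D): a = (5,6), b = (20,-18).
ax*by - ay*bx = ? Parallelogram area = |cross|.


cross = 5*(-18) - 6*20 = -90 - 120 = -210
Parallelogram area = |-210| = 210

cross = -210, parallelogram area = 210


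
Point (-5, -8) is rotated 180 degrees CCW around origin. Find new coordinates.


cos(180) = -1, sin(180) = 0
x' = -5*(-1) + 8*0 = 5
y' = -5*0 - 8*(-1) = 8

(5, 8)


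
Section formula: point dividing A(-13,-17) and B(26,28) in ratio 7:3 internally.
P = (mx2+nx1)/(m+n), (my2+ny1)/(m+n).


Px = (7*26 + 3*(-13))/10 = 143/10 = 14.3000
Py = (7*28 + 3*(-17))/10 = 145/10 = 14.5000

P = (14.3000, 14.5000)


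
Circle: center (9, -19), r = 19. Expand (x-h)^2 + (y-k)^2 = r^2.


(x-9)^2 + (y+ 19)^2 = 19^2
D = -2h = -18, E = -2k = 38
F = h^2+k^2-r^2 = 81+361-361 = 81

x^2 + y^2 - 18x + 38y + 81 = 0


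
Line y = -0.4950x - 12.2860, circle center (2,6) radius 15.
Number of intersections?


Substitute y = -0.4950x - 12.2860: (x-2)^2 + (-0.4950x- 12.2860-6)^2 = 225
Expand to Ax^2 + Bx + C = 0, where b-k = -18.286
A = 1+m^2 = 1.245025
B = 2(m(b-k) - h) = 2(-0.4950*(-18.286) - 2) = 14.10314
C = h^2 + (b-k)^2 - r^2 = 4 + 334.377796 - 225 = 113.377796
disc = B^2-4AC = 198.8986 - 564.6328 = -365.7342
disc < 0

0 intersection points


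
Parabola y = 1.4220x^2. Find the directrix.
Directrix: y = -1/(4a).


a = 1.4220
1/(4a) = 0.1758
directrix: y = -0.1758 = -0.1758

y = -0.1758


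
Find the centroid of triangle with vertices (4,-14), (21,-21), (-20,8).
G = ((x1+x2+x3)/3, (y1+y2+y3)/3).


Gx = (4+21- 20)/3 = 5/3 = 1.6667
Gy = (-14- 21+8)/3 = -27/3 = -9.0000

G = (1.6667, -9.0000)


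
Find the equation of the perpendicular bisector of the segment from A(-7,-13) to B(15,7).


Midpoint = (4, -3)
Slope of AB = dy/dx = 20/22 = 0.9091
Perp slope = -dx/dy = -22/20 = -1.1000
b = My - (perp slope)*Mx = -3 + (22*4)/20 = -3 + 4.4000 = 1.4000

y = -1.1000x + 1.4000


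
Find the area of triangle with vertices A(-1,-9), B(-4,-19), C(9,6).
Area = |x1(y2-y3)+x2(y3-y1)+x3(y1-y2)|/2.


-1*(-19-6) = 25
-4*(6+ 9) = -60
9*(-9+ 19) = 90
sum = 55
Area = |55|/2 = 27.5000

27.5000 sq units


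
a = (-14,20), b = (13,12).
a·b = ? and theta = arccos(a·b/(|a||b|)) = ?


a·b = -14*13 + 20*12 = -182 + 240 = 58
|a| = sqrt(196+400) = 24.4131
|b| = sqrt(169+144) = 17.6918
cos(theta) = 58/(sqrt(596)*sqrt(313)) = 58/sqrt(186548) = 0.134287
theta = arccos(58/sqrt(186548)) = 82.2826 degrees

a·b = 58, theta = 82.2826 deg


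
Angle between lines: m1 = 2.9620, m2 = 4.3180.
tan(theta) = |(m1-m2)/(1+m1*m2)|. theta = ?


m1-m2 = -1.356
1+m1*m2 = 13.789916
tan(theta) = |-1.356/13.789916| = 0.098333
theta = arctan(|-1.356/13.789916|) = 5.6160 degrees (acute angle)

5.6160 degrees


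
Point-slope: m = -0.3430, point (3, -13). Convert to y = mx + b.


y + 13 = -0.3430(x - 3)
y = -0.3430x - 13 + 0.3430*3
y = -0.3430x - 11.9710

y = -0.3430x - 11.9710


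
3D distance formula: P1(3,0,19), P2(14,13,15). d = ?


dx=11, dy=13, dz=-4
d = sqrt(121+169+16) = sqrt(306) = 17.4929

17.4929


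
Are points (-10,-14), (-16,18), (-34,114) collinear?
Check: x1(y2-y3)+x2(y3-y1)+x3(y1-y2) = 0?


-10*(18-114) - 16*(114+ 14) - 34*(-14-18)
= 960 - 2048 + 1088 = 0

Yes, collinear (determinant = 0)


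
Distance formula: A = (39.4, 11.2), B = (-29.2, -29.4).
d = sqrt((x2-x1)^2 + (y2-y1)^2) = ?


dx = -29.2 - 39.4 = -68.6
dy = -29.4 - 11.2 = -40.6
d = sqrt(4705.96 + 1648.36) = sqrt(6354.32) = 79.7140

79.7140


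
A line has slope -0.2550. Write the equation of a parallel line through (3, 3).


Parallel lines have equal slopes.
m2 = -0.2550
b2 = 3 + 0.2550*3 = 3.7650

y = -0.2550x + 3.7650


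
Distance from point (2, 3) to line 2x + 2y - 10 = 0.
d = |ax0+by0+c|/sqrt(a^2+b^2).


|2*2 + 2*3 - 10| = |0| = 0
sqrt(4 + 4) = sqrt(8) = 2.8284
d = 0/sqrt(8) = 0

0


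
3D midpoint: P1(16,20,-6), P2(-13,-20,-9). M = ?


Mx = (16- 13)/2 = 1.5000
My = (20- 20)/2 = 0
Mz = (-6- 9)/2 = -7.5000

M = (1.5000, 0, -7.5000)


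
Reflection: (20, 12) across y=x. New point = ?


Reflection rule for y=x: (y, x)
(20, 12) -> (12, 20)

(12, 20)


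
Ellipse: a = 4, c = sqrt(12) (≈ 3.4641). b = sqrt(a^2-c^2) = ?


b^2 = 4^2 - (sqrt(12))^2 = 16 - 12 = 4
b = sqrt(4) = 2

b = 2


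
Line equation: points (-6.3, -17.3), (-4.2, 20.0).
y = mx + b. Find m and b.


m = (37.3)/(2.1) = 17.7619
b = y1 - m*x1 = -17.3 - (37.3*(-6.3))/(2.1) = -17.3 + 111.9000 = 94.6000

y = 17.7619x + 94.6000


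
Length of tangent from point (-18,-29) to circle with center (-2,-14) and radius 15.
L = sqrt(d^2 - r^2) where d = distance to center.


d = sqrt((-18+ 2)^2 + (-29+ 14)^2) = sqrt(256+225) = 21.9317
L = sqrt(481.0000 - 225) = sqrt(256.0000) = 16.0000

16.0000


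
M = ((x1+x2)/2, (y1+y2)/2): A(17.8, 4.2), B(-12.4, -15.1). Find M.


Mx = (17.8 - 12.4)/2 = 5.4/2 = 2.7000
My = (4.2 - 15.1)/2 = -10.9/2 = -5.4500

(2.7000, -5.4500)


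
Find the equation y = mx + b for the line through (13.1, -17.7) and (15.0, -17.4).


m = (0.3)/(1.9) = 0.1579
b = y1 - m*x1 = -17.7 - (0.3*13.1)/(1.9) = -17.7 - 2.0684 = -19.7684

y = 0.1579x - 19.7684


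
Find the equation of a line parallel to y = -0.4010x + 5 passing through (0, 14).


Parallel lines have equal slopes.
m2 = -0.4010
b2 = 14 + 0.4010*0 = 14.0000

y = -0.4010x + 14.0000


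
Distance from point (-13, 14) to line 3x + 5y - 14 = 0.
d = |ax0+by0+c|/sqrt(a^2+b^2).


|3*(-13) + 5*14 - 14| = |17| = 17
sqrt(9 + 25) = sqrt(34) = 5.8310
d = 17/sqrt(34) = 2.9155

2.9155


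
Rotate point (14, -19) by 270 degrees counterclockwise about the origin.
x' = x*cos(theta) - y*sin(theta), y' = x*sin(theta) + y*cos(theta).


cos(270) = 0, sin(270) = -1
x' = 14*0 + 19*(-1) = -19
y' = 14*(-1) - 19*0 = -14

(-19, -14)


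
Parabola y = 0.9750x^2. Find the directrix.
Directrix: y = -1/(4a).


a = 0.9750
1/(4a) = 0.2564
directrix: y = -0.2564 = -0.2564

y = -0.2564


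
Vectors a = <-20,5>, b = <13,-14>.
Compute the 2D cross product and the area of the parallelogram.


cross = -20*(-14) - 5*13 = 280 - 65 = 215
Parallelogram area = |215| = 215

cross = 215, parallelogram area = 215


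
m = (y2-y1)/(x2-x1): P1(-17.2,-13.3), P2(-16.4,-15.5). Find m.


dy = -15.5 + 13.3 = -2.2
dx = -16.4 + 17.2 = 0.8
m = -2.2/0.8 = -2.7500

m = -2.7500


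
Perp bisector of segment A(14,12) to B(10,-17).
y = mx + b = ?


Midpoint = (12, -2.5)
Slope of AB = dy/dx = -29/(-4) = 7.2500
Perp slope = -dx/dy = -4/29 = -0.1379
b = My - (perp slope)*Mx = -2.5 + (-4*12)/(-29) = -2.5 + 1.6552 = -0.8448

y = -0.1379x - 0.8448


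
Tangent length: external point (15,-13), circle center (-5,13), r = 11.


d = sqrt((15+ 5)^2 + (-13-13)^2) = sqrt(400+676) = 32.8024
L = sqrt(1076.0000 - 121) = sqrt(955.0000) = 30.9031

30.9031


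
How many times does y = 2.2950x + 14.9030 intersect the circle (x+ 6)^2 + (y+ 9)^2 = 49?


Substitute y = 2.2950x + 14.9030: (x+ 6)^2 + (2.2950x+14.9030+ 9)^2 = 49
Expand to Ax^2 + Bx + C = 0, where b-k = 23.903
A = 1+m^2 = 6.267025
B = 2(m(b-k) - h) = 2(2.2950*23.903 + 6) = 121.71477
C = h^2 + (b-k)^2 - r^2 = 36 + 571.353409 - 49 = 558.353409
disc = B^2-4AC = 14814.4852 - 13996.8591 = 817.6261
disc > 0

2 intersection points


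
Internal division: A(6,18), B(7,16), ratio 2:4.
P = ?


Px = (2*7 + 4*6)/6 = 38/6 = 6.3333
Py = (2*16 + 4*18)/6 = 104/6 = 17.3333

P = (6.3333, 17.3333)


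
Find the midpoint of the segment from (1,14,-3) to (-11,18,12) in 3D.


Mx = (1- 11)/2 = -5.0000
My = (14+18)/2 = 16.0000
Mz = (-3+12)/2 = 4.5000

M = (-5.0000, 16.0000, 4.5000)


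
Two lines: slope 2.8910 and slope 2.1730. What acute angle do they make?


m1-m2 = 0.718
1+m1*m2 = 7.282143
tan(theta) = |0.718/7.282143| = 0.098597
theta = arctan(|0.718/7.282143|) = 5.6310 degrees (acute angle)

5.6310 degrees


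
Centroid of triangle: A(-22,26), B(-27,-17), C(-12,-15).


Gx = (-22- 27- 12)/3 = -61/3 = -20.3333
Gy = (26- 17- 15)/3 = -6/3 = -2.0000

G = (-20.3333, -2.0000)


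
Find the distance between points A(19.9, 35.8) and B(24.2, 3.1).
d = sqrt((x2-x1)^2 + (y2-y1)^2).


dx = 24.2 - 19.9 = 4.3
dy = 3.1 - 35.8 = -32.7
d = sqrt(18.49 + 1069.29) = sqrt(1087.78) = 32.9815

32.9815


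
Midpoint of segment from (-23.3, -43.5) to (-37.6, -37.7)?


Mx = (-23.3 - 37.6)/2 = -60.9/2 = -30.4500
My = (-43.5 - 37.7)/2 = -81.2/2 = -40.6000

(-30.4500, -40.6000)


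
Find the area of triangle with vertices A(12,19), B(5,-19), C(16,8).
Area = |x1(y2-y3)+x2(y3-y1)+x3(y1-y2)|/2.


12*(-19-8) = -324
5*(8-19) = -55
16*(19+ 19) = 608
sum = 229
Area = |229|/2 = 114.5000

114.5000 sq units


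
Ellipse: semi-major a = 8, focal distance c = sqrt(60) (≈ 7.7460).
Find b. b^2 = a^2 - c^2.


b^2 = 8^2 - (sqrt(60))^2 = 64 - 60 = 4
b = sqrt(4) = 2

b = 2


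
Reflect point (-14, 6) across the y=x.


Reflection rule for y=x: (y, x)
(-14, 6) -> (6, -14)

(6, -14)


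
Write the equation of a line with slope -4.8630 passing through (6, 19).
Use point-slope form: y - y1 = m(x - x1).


y - 19 = -4.8630(x - 6)
y = -4.8630x + 19 + 4.8630*6
y = -4.8630x + 48.1780

y = -4.8630x + 48.1780


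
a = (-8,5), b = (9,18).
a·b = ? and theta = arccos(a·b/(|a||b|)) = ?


a·b = -8*9 + 5*18 = -72 + 90 = 18
|a| = sqrt(64+25) = 9.4340
|b| = sqrt(81+324) = 20.1246
cos(theta) = 18/(sqrt(89)*sqrt(405)) = 18/sqrt(36045) = 0.094809
theta = arccos(18/sqrt(36045)) = 84.5597 degrees

a·b = 18, theta = 84.5597 deg


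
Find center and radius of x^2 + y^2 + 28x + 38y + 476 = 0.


h = -D/2 = -28/2 = -14
k = -E/2 = -38/2 = -19
r^2 = h^2 + k^2 - F = 196 + 361 - 476 = 81
r = 9

Center (-14, -19), radius = 9


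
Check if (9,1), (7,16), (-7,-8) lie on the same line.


9*(16+ 8) + 7*(-8-1) - 7*(1-16)
= 216 - 63 + 105 = 258

No, not collinear (determinant = 258)


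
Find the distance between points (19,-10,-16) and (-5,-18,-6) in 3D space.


dx=-24, dy=-8, dz=10
d = sqrt(576+64+100) = sqrt(740) = 27.2029

27.2029


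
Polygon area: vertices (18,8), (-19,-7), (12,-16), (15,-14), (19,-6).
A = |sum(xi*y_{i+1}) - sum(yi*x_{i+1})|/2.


sum(xi*y_{i+1}) = 18*(-7) - 19*(-16) + 12*(-14) + 15*(-6) + 19*8 = 72
sum(yi*x_{i+1}) = 8*(-19) - 7*12 - 16*15 - 14*19 - 6*18 = -850
Area = |72 + 850|/2 = 922/2 = 461.0000

461.0000 sq units


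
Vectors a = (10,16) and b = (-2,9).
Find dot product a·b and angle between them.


a·b = 10*(-2) + 16*9 = -20 + 144 = 124
|a| = sqrt(100+256) = 18.8680
|b| = sqrt(4+81) = 9.2195
cos(theta) = 124/(sqrt(356)*sqrt(85)) = 124/sqrt(30260) = 0.712832
theta = arccos(124/sqrt(30260)) = 44.5342 degrees

a·b = 124, theta = 44.5342 deg


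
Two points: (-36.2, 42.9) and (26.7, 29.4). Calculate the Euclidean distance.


dx = 26.7 + 36.2 = 62.9
dy = 29.4 - 42.9 = -13.5
d = sqrt(3956.41 + 182.25) = sqrt(4138.66) = 64.3324

64.3324


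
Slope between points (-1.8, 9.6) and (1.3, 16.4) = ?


dy = 16.4 - 9.6 = 6.8
dx = 1.3 + 1.8 = 3.1
m = 6.8/3.1 = 2.1935

m = 2.1935


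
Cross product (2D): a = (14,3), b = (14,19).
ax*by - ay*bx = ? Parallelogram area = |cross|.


cross = 14*19 - 3*14 = 266 - 42 = 224
Parallelogram area = |224| = 224

cross = 224, parallelogram area = 224


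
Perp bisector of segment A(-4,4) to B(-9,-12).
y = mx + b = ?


Midpoint = (-6.5, -4)
Slope of AB = dy/dx = -16/(-5) = 3.2000
Perp slope = -dx/dy = -5/16 = -0.3125
b = My - (perp slope)*Mx = -4 + (-5*(-6.5))/(-16) = -4 - 2.0312 = -6.0312

y = -0.3125x - 6.0312


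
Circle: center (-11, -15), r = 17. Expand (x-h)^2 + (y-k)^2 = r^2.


(x+ 11)^2 + (y+ 15)^2 = 17^2
D = -2h = 22, E = -2k = 30
F = h^2+k^2-r^2 = 121+225-289 = 57

x^2 + y^2 + 22x + 30y + 57 = 0


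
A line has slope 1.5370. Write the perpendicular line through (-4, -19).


Perpendicular slope = -1/m1 = -1/1.5370 = -0.6506
b2 = y0 - m2*x0 = -19 - 4/1.5370 = -19 - 2.6025 = -21.6025

y = -0.6506x - 21.6025


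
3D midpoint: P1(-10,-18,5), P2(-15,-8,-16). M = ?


Mx = (-10- 15)/2 = -12.5000
My = (-18- 8)/2 = -13.0000
Mz = (5- 16)/2 = -5.5000

M = (-12.5000, -13.0000, -5.5000)


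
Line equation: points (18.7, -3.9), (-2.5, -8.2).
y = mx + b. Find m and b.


m = (-4.3)/(-21.2) = 0.2028
b = y1 - m*x1 = -3.9 - (-4.3*18.7)/(-21.2) = -3.9 - 3.7929 = -7.6929

y = 0.2028x - 7.6929


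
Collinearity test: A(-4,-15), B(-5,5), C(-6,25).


-4*(5-25) - 5*(25+ 15) - 6*(-15-5)
= 80 - 200 + 120 = 0

Yes, collinear (determinant = 0)


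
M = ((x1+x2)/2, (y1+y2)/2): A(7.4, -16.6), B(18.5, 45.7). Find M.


Mx = (7.4 + 18.5)/2 = 25.9/2 = 12.9500
My = (-16.6 + 45.7)/2 = 29.1/2 = 14.5500

(12.9500, 14.5500)


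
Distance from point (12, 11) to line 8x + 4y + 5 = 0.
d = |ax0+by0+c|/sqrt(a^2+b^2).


|8*12 + 4*11 + 5| = |145| = 145
sqrt(64 + 16) = sqrt(80) = 8.9443
d = 145/sqrt(80) = 16.2115

16.2115


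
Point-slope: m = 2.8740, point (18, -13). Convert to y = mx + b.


y + 13 = 2.8740(x - 18)
y = 2.8740x - 13 - 2.8740*18
y = 2.8740x - 64.7320

y = 2.8740x - 64.7320


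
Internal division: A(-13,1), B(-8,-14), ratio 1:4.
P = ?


Px = (1*(-8) + 4*(-13))/5 = -60/5 = -12.0000
Py = (1*(-14) + 4*1)/5 = -10/5 = -2.0000

P = (-12.0000, -2.0000)


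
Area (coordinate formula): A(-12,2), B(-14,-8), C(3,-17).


-12*(-8+ 17) = -108
-14*(-17-2) = 266
3*(2+ 8) = 30
sum = 188
Area = |188|/2 = 94.0000

94.0000 sq units


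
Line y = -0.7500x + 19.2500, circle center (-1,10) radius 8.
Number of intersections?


Substitute y = -0.7500x + 19.2500: (x+ 1)^2 + (-0.7500x+19.2500-10)^2 = 64
Expand to Ax^2 + Bx + C = 0, where b-k = 9.25
A = 1+m^2 = 1.5625
B = 2(m(b-k) - h) = 2(-0.7500*9.25 + 1) = -11.875
C = h^2 + (b-k)^2 - r^2 = 1 + 85.5625 - 64 = 22.5625
disc = B^2-4AC = 141.0156 - 141.0156 = 0
disc = 0

1 intersection point (tangent)


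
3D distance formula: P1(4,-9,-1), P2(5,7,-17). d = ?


dx=1, dy=16, dz=-16
d = sqrt(1+256+256) = sqrt(513) = 22.6495

22.6495


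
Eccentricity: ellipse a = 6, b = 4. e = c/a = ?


c = sqrt(36-16) = sqrt(20) = 4.4721
e = c/a = sqrt(20)/6 = 0.7454

e = 0.7454


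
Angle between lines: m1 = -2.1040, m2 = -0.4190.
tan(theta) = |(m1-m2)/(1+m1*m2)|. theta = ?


m1-m2 = -1.685
1+m1*m2 = 1.881576
tan(theta) = |-1.685/1.881576| = 0.895526
theta = arctan(|-1.685/1.881576|) = 41.8453 degrees (acute angle)

41.8453 degrees


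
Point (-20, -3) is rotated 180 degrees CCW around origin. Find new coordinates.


cos(180) = -1, sin(180) = 0
x' = -20*(-1) + 3*0 = 20
y' = -20*0 - 3*(-1) = 3

(20, 3)


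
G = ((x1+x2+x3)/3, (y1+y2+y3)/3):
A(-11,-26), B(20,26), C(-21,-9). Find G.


Gx = (-11+20- 21)/3 = -12/3 = -4.0000
Gy = (-26+26- 9)/3 = -9/3 = -3.0000

G = (-4.0000, -3.0000)


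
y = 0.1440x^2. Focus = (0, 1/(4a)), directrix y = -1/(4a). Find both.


a = 0.1440
1/(4a) = 1.7361
Focus = (0, 1.7361)
Directrix: y = -1.7361

Focus = (0, 1.7361), Directrix: y = -1.7361


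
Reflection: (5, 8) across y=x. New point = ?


Reflection rule for y=x: (y, x)
(5, 8) -> (8, 5)

(8, 5)


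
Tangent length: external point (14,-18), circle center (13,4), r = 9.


d = sqrt((14-13)^2 + (-18-4)^2) = sqrt(1+484) = 22.0227
L = sqrt(485.0000 - 81) = sqrt(404.0000) = 20.0998

20.0998


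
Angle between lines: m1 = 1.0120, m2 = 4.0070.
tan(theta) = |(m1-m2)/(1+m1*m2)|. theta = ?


m1-m2 = -2.995
1+m1*m2 = 5.055084
tan(theta) = |-2.995/5.055084| = 0.592473
theta = arctan(|-2.995/5.055084|) = 30.6456 degrees (acute angle)

30.6456 degrees
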